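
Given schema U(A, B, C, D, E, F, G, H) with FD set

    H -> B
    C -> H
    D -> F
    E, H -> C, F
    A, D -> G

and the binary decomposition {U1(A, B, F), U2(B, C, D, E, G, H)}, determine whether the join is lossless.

Common attributes: U1 ∩ U2 = {B}.
No dependency enlarges {B}, so (B)⁺ = {B}.
The closure contains neither all of U1 = {A, B, F} nor all of U2 = {B, C, D, E, G, H}, so the common attributes are not a superkey of either fragment. The join is lossy.

No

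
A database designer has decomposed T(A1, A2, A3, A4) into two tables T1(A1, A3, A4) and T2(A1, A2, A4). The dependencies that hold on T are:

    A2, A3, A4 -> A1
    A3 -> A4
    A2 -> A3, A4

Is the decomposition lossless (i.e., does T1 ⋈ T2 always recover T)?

No

Common attributes: T1 ∩ T2 = {A1, A4}.
No dependency enlarges {A1, A4}, so (A1, A4)⁺ = {A1, A4}.
The closure contains neither all of T1 = {A1, A3, A4} nor all of T2 = {A1, A2, A4}, so the common attributes are not a superkey of either fragment. The join is lossy.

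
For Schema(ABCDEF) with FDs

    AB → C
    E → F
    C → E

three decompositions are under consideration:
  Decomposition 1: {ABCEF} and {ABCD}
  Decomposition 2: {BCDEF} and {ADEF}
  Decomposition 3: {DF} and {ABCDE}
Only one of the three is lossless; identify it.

Decomposition 1: common = {ABC}, closure = {ABCEF} → lossless.
Decomposition 2: common = {DEF}, closure = {DEF} → lossy.
Decomposition 3: common = {D}, closure = {D} → lossy.

Decomposition 1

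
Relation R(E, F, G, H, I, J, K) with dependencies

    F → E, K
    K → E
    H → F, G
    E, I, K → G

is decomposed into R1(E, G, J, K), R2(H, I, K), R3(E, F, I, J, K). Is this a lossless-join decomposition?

Chase test. Columns are E, F, G, H, I, J, K; row i has aⱼ where attribute j ∈ Ri, else bᵢⱼ.
Initial tableau (one row per fragment):
  row 1: a1 b12 a3 b14 b15 a6 a7
  row 2: b21 b22 b23 a4 a5 b26 a7
  row 3: a1 a2 b33 b34 a5 a6 a7
Rows 1 and 2 agree on K; apply K→E and equate their E entries.
Rows 2 and 3 agree on E, I, K; apply E, I, K→G and equate their G entries.
No row becomes fully distinguished — the join is lossy.

No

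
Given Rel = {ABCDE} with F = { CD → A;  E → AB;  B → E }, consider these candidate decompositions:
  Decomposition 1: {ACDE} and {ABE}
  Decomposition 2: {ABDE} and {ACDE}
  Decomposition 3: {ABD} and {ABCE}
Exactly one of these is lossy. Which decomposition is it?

Decomposition 3

Decomposition 1: common = {AE}, closure = {ABE} → lossless.
Decomposition 2: common = {ADE}, closure = {ABDE} → lossless.
Decomposition 3: common = {AB}, closure = {ABE} → lossy.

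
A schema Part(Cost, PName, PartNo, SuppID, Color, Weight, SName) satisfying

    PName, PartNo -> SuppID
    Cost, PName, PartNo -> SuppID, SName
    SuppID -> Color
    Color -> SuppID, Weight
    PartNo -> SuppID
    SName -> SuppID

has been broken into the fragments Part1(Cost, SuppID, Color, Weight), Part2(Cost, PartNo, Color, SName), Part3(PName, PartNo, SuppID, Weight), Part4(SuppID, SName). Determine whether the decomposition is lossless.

Chase test. Columns are Cost, PName, PartNo, SuppID, Color, Weight, SName; row i has aⱼ where attribute j ∈ Parti, else bᵢⱼ.
Initial tableau (one row per fragment):
  row 1: a1 b12 b13 a4 a5 a6 b17
  row 2: a1 b22 a3 b24 a5 b26 a7
  row 3: b31 a2 a3 a4 b35 a6 b37
  row 4: b41 b42 b43 a4 b45 b46 a7
Rows 1 and 3 agree on SuppID; apply SuppID→Color and equate their Color entries.
Rows 1 and 4 agree on SuppID; apply SuppID→Color and equate their Color entries.
Rows 1 and 2 agree on Color; apply Color→SuppID, Weight and equate their SuppID, Weight entries.
Rows 1 and 4 agree on Color; apply Color→SuppID, Weight and equate their SuppID, Weight entries.
No row becomes fully distinguished — the join is lossy.

No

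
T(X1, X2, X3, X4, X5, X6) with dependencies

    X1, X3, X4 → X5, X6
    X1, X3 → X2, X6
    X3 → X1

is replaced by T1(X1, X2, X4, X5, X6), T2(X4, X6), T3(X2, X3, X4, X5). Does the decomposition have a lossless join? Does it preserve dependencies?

Lossless test (chase): applying each FD to every pair of rows produces no changes in the tableau, so no row becomes fully distinguished — the join is lossy.
Dependency preservation: the restricted closure of {X1, X3, X4} across the fragments never reaches {X5, X6}, so X1, X3, X4 → X5, X6 cannot be enforced without a join — not preserved.

lossy and not dependency-preserving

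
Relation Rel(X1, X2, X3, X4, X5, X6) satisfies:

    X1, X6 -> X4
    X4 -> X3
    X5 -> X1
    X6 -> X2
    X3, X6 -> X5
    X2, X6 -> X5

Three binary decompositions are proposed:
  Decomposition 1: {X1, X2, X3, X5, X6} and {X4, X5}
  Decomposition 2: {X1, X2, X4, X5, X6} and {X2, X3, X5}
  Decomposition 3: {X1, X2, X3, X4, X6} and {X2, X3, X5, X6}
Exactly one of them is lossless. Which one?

Decomposition 3

Decomposition 1: common = {X5}, closure = {X1, X5} → lossy.
Decomposition 2: common = {X2, X5}, closure = {X1, X2, X5} → lossy.
Decomposition 3: common = {X2, X3, X6}, closure = {X1, X2, X3, X4, X5, X6} → lossless.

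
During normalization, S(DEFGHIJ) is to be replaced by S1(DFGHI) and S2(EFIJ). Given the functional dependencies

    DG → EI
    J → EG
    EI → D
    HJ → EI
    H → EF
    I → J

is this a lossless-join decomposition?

Common attributes: S1 ∩ S2 = {FI}.
Closure of {FI}: I → J applies, adding J; J → EG applies, adding EG; EI → D applies, adding D. So (FI)⁺ = {DEFGIJ}.
This closure contains every attribute of S2, so S1 ∩ S2 → S2. The join is lossless.

Yes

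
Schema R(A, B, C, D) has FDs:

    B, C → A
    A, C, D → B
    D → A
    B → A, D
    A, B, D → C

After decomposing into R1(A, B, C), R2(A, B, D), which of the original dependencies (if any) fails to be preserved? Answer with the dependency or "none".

Check A, C, D → B: no single fragment contains all of {A, B, C, D}, and the restricted closure of {A, C, D} across the fragments never reaches {B}.
B, C → A is preserved.
D → A is preserved.
B → A, D is preserved.
A, B, D → C is preserved.

A, C, D → B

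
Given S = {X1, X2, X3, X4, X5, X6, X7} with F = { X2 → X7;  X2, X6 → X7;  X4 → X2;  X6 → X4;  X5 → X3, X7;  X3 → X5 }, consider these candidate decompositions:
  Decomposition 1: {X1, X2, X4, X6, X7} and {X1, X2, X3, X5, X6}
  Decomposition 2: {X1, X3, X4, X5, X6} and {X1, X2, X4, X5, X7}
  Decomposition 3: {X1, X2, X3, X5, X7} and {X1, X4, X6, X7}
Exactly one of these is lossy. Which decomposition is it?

Decomposition 1: common = {X1, X2, X6}, closure = {X1, X2, X4, X6, X7} → lossless.
Decomposition 2: common = {X1, X4, X5}, closure = {X1, X2, X3, X4, X5, X7} → lossless.
Decomposition 3: common = {X1, X7}, closure = {X1, X7} → lossy.

Decomposition 3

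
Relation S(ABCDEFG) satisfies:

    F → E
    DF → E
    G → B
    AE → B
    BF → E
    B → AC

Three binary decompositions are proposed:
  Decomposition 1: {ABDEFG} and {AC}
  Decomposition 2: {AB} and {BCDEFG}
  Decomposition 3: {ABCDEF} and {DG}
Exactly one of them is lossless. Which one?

Decomposition 2

Decomposition 1: common = {A}, closure = {A} → lossy.
Decomposition 2: common = {B}, closure = {ABC} → lossless.
Decomposition 3: common = {D}, closure = {D} → lossy.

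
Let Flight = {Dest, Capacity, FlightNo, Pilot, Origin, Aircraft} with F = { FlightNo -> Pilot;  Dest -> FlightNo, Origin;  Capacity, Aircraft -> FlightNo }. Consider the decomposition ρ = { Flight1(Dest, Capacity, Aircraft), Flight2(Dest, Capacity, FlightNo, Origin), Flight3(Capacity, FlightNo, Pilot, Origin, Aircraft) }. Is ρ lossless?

Yes

Chase test. Columns are Dest, Capacity, FlightNo, Pilot, Origin, Aircraft; row i has aⱼ where attribute j ∈ Flighti, else bᵢⱼ.
Initial tableau (one row per fragment):
  row 1: a1 a2 b13 b14 b15 a6
  row 2: a1 a2 a3 b24 a5 b26
  row 3: b31 a2 a3 a4 a5 a6
Rows 2 and 3 agree on FlightNo; apply FlightNo→Pilot and equate their Pilot entries.
Rows 1 and 2 agree on Dest; apply Dest→FlightNo, Origin and equate their FlightNo, Origin entries.
Rows 1 and 2 agree on FlightNo; apply FlightNo→Pilot and equate their Pilot entries.
Row 1 is now all distinguished symbols — the join is lossless.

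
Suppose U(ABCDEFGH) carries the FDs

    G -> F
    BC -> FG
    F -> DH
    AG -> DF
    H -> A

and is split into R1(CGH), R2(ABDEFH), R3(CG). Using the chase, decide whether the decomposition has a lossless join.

No

Chase test. Columns are ABCDEFGH; row i has aⱼ where attribute j ∈ Ri, else bᵢⱼ.
Initial tableau (one row per fragment):
  row 1: b11 b12 a3 b14 b15 b16 a7 a8
  row 2: a1 a2 b23 a4 a5 a6 b27 a8
  row 3: b31 b32 a3 b34 b35 b36 a7 b38
Rows 1 and 3 agree on G; apply G→F and equate their F entries.
Rows 1 and 3 agree on F; apply F→DH and equate their DH entries.
Rows 1 and 2 agree on H; apply H→A and equate their A entries.
Rows 1 and 3 agree on H; apply H→A and equate their A entries.
No row becomes fully distinguished — the join is lossy.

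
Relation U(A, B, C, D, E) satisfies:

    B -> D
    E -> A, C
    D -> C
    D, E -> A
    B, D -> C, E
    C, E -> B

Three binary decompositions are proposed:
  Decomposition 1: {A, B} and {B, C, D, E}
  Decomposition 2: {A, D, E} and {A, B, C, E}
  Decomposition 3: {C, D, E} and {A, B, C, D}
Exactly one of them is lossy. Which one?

Decomposition 3

Decomposition 1: common = {B}, closure = {A, B, C, D, E} → lossless.
Decomposition 2: common = {A, E}, closure = {A, B, C, D, E} → lossless.
Decomposition 3: common = {C, D}, closure = {C, D} → lossy.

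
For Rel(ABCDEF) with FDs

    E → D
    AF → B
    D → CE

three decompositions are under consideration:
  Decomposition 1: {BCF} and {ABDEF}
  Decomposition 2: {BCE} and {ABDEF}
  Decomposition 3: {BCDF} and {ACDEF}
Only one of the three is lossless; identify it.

Decomposition 1: common = {BF}, closure = {BF} → lossy.
Decomposition 2: common = {BE}, closure = {BCDE} → lossless.
Decomposition 3: common = {CDF}, closure = {CDEF} → lossy.

Decomposition 2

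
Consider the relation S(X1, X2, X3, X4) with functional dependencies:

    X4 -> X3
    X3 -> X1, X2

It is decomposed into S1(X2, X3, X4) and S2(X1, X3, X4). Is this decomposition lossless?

Common attributes: S1 ∩ S2 = {X3, X4}.
Closure of {X3, X4}: X3 → X1, X2 applies, adding X1, X2. So (X3, X4)⁺ = {X1, X2, X3, X4}.
This closure contains every attribute of S1, so S1 ∩ S2 → S1. The join is lossless.

Yes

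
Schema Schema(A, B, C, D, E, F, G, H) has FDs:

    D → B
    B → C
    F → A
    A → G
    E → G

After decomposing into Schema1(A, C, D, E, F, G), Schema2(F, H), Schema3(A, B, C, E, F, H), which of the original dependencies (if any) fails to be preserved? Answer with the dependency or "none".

Check D → B: no single fragment contains all of {B, D}, and the restricted closure of {D} across the fragments never reaches {B}.
B → C is preserved.
F → A is preserved.
A → G is preserved.
E → G is preserved.

D → B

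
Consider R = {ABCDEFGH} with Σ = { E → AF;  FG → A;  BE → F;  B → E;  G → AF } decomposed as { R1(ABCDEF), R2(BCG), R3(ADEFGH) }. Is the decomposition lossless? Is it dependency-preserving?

lossy but dependency-preserving

Lossless test (chase): Rows 1 and 2 agree on B; apply B→E and equate their E entries. Rows 2 and 3 agree on G; apply G→AF and equate their AF entries. No row becomes fully distinguished — the join is lossy.
Dependency preservation: every FD's attributes lie within a single fragment, so each can be enforced locally — preserved.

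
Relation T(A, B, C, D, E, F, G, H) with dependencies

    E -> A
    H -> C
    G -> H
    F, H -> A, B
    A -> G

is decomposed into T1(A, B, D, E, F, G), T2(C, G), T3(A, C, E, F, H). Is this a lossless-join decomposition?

Yes

Chase test. Columns are A, B, C, D, E, F, G, H; row i has aⱼ where attribute j ∈ Ti, else bᵢⱼ.
Initial tableau (one row per fragment):
  row 1: a1 a2 b13 a4 a5 a6 a7 b18
  row 2: b21 b22 a3 b24 b25 b26 a7 b28
  row 3: a1 b32 a3 b34 a5 a6 b37 a8
Rows 1 and 2 agree on G; apply G→H and equate their H entries.
Rows 1 and 3 agree on A; apply A→G and equate their G entries.
Rows 1 and 2 agree on H; apply H→C and equate their C entries.
Rows 1 and 3 agree on G; apply G→H and equate their H entries.
Rows 1 and 3 agree on F, H; apply F, H→A, B and equate their A, B entries.
Row 1 is now all distinguished symbols — the join is lossless.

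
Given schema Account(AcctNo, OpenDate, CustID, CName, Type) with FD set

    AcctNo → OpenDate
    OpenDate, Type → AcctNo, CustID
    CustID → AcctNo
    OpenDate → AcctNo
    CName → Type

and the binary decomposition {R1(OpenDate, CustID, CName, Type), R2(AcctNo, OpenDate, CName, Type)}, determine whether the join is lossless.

Common attributes: R1 ∩ R2 = {OpenDate, CName, Type}.
Closure of {OpenDate, CName, Type}: OpenDate, Type → AcctNo, CustID applies, adding AcctNo, CustID. So (OpenDate, CName, Type)⁺ = {AcctNo, OpenDate, CustID, CName, Type}.
This closure contains every attribute of R1, so R1 ∩ R2 → R1. The join is lossless.

Yes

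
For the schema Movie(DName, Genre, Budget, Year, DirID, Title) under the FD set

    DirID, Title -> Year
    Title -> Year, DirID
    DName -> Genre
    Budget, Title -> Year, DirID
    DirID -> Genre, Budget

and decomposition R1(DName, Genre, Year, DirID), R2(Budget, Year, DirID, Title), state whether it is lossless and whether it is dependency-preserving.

Lossless test: (Year, DirID)⁺ = {Genre, Budget, Year, DirID}, which is a superkey of neither fragment — lossy.
Dependency preservation: DirID → Genre, Budget is not contained in any single fragment, but the restricted closure of its left-hand side across the fragments still reaches the right-hand side; the remaining FDs each lie inside some fragment. All dependencies are preserved.

lossy but dependency-preserving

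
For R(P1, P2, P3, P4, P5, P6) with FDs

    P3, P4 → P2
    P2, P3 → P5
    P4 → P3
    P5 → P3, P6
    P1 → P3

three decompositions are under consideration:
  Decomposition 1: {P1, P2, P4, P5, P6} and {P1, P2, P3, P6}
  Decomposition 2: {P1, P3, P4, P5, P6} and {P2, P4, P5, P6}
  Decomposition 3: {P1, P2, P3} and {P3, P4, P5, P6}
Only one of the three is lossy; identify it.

Decomposition 1: common = {P1, P2, P6}, closure = {P1, P2, P3, P5, P6} → lossless.
Decomposition 2: common = {P4, P5, P6}, closure = {P2, P3, P4, P5, P6} → lossless.
Decomposition 3: common = {P3}, closure = {P3} → lossy.

Decomposition 3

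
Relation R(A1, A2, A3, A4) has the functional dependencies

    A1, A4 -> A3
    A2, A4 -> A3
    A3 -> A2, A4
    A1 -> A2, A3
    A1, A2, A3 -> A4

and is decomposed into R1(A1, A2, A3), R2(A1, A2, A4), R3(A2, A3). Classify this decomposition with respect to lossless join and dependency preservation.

Lossless test (chase): Rows 1 and 3 agree on A3; apply A3→A2, A4 and equate their A2, A4 entries. Rows 1 and 2 agree on A1; apply A1→A2, A3 and equate their A2, A3 entries. Rows 1 and 2 agree on A1, A2, A3; apply A1, A2, A3→A4 and equate their A4 entries. Row 1 is now all distinguished symbols — the join is lossless.
Dependency preservation: the restricted closure of {A2, A4} across the fragments never reaches {A3}, so A2, A4 → A3 cannot be enforced without a join — not preserved.

lossless but not dependency-preserving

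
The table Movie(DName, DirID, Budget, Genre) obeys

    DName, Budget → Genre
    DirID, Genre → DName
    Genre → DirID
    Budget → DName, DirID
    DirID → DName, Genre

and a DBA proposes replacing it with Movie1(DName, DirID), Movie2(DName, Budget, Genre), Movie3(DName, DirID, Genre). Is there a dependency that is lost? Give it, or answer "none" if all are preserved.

DName, Budget → Genre lies within Movie2.
DirID, Genre → DName lies within Movie3.
Genre → DirID lies within Movie3.
Budget → DName, DirID: restricted closure across fragments reaches DName, DirID.
DirID → DName, Genre lies within Movie3.
Every dependency is enforceable on the fragments, so the decomposition is dependency-preserving.

none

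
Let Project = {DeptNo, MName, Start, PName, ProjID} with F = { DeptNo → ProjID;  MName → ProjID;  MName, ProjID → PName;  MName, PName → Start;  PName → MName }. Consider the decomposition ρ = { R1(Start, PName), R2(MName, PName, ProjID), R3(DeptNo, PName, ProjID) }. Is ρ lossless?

Chase test. Columns are DeptNo, MName, Start, PName, ProjID; row i has aⱼ where attribute j ∈ Ri, else bᵢⱼ.
Initial tableau (one row per fragment):
  row 1: b11 b12 a3 a4 b15
  row 2: b21 a2 b23 a4 a5
  row 3: a1 b32 b33 a4 a5
Rows 1 and 2 agree on PName; apply PName→MName and equate their MName entries.
Rows 1 and 3 agree on PName; apply PName→MName and equate their MName entries.
Rows 1 and 2 agree on MName; apply MName→ProjID and equate their ProjID entries.
Rows 1 and 2 agree on MName, PName; apply MName, PName→Start and equate their Start entries.
Rows 1 and 3 agree on MName, PName; apply MName, PName→Start and equate their Start entries.
Row 3 is now all distinguished symbols — the join is lossless.

Yes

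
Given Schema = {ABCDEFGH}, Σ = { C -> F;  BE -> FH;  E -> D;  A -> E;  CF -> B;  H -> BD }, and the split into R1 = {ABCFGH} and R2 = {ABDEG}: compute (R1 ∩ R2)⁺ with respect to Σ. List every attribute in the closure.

ABDEFGH

R1 ∩ R2 = {ABG}.
A → E applies, adding E
BE → FH applies, adding FH
E → D applies, adding D
Closure: {ABDEFGH}.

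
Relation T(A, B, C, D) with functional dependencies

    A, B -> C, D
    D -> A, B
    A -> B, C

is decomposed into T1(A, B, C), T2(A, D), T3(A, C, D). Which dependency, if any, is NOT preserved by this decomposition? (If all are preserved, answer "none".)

A, B → C, D: restricted closure across fragments reaches C, D.
D → A, B: restricted closure across fragments reaches A, B.
A → B, C lies within T1.
Every dependency is enforceable on the fragments, so the decomposition is dependency-preserving.

none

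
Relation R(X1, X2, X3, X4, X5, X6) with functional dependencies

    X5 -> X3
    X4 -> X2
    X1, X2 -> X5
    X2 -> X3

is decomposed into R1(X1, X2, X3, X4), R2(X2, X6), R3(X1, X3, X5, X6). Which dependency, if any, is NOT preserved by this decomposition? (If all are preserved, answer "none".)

X1, X2 -> X5

Check X1, X2 → X5: no single fragment contains all of {X1, X2, X5}, and the restricted closure of {X1, X2} across the fragments never reaches {X5}.
X5 → X3 is preserved.
X4 → X2 is preserved.
X2 → X3 is preserved.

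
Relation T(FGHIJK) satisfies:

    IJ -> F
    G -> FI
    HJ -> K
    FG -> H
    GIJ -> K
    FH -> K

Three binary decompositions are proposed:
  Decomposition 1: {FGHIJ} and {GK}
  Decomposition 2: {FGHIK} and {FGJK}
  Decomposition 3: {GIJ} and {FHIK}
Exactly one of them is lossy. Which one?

Decomposition 3

Decomposition 1: common = {G}, closure = {FGHIK} → lossless.
Decomposition 2: common = {FGK}, closure = {FGHIK} → lossless.
Decomposition 3: common = {I}, closure = {I} → lossy.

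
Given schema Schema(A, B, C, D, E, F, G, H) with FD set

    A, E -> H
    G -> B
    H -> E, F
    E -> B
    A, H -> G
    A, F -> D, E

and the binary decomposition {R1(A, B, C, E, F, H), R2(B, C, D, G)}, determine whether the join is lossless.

No

Common attributes: R1 ∩ R2 = {B, C}.
No dependency enlarges {B, C}, so (B, C)⁺ = {B, C}.
The closure contains neither all of R1 = {A, B, C, E, F, H} nor all of R2 = {B, C, D, G}, so the common attributes are not a superkey of either fragment. The join is lossy.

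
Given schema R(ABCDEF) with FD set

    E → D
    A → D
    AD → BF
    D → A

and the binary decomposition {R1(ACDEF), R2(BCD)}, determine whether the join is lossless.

Common attributes: R1 ∩ R2 = {CD}.
Closure of {CD}: D → A applies, adding A; AD → BF applies, adding BF. So (CD)⁺ = {ABCDF}.
This closure contains every attribute of R2, so R1 ∩ R2 → R2. The join is lossless.

Yes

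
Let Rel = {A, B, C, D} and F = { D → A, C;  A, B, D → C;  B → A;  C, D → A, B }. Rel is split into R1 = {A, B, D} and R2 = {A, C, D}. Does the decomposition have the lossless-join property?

Yes

Common attributes: R1 ∩ R2 = {A, D}.
Closure of {A, D}: D → A, C applies, adding C; C, D → A, B applies, adding B. So (A, D)⁺ = {A, B, C, D}.
This closure contains every attribute of R1, so R1 ∩ R2 → R1. The join is lossless.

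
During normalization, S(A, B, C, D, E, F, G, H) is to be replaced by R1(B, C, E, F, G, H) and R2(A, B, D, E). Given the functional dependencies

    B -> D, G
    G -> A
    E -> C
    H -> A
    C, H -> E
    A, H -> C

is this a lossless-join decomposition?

Common attributes: R1 ∩ R2 = {B, E}.
Closure of {B, E}: B → D, G applies, adding D, G; G → A applies, adding A; E → C applies, adding C. So (B, E)⁺ = {A, B, C, D, E, G}.
This closure contains every attribute of R2, so R1 ∩ R2 → R2. The join is lossless.

Yes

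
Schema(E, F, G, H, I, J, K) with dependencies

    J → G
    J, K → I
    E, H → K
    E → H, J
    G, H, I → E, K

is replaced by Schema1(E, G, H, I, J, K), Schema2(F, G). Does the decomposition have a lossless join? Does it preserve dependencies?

Lossless test: (G)⁺ = {G}, which is a superkey of neither fragment — lossy.
Dependency preservation: every FD's attributes lie within a single fragment, so each can be enforced locally — preserved.

lossy but dependency-preserving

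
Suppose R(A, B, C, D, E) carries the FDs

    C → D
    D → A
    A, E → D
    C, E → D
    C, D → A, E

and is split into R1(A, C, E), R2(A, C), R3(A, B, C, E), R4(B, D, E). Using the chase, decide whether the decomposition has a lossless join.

No

Chase test. Columns are A, B, C, D, E; row i has aⱼ where attribute j ∈ Ri, else bᵢⱼ.
Initial tableau (one row per fragment):
  row 1: a1 b12 a3 b14 a5
  row 2: a1 b22 a3 b24 b25
  row 3: a1 a2 a3 b34 a5
  row 4: b41 a2 b43 a4 a5
Rows 1 and 2 agree on C; apply C→D and equate their D entries.
Rows 1 and 3 agree on C; apply C→D and equate their D entries.
Rows 1 and 2 agree on C, D; apply C, D→A, E and equate their A, E entries.
No row becomes fully distinguished — the join is lossy.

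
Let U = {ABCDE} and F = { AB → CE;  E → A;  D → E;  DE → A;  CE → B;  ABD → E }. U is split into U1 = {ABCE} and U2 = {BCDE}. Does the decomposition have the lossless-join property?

Common attributes: U1 ∩ U2 = {BCE}.
Closure of {BCE}: E → A applies, adding A. So (BCE)⁺ = {ABCE}.
This closure contains every attribute of U1, so U1 ∩ U2 → U1. The join is lossless.

Yes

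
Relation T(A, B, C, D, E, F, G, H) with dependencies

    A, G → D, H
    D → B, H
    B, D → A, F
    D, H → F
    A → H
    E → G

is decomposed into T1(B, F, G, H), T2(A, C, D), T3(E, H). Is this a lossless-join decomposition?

Chase test. Columns are A, B, C, D, E, F, G, H; row i has aⱼ where attribute j ∈ Ti, else bᵢⱼ.
Initial tableau (one row per fragment):
  row 1: b11 a2 b13 b14 b15 a6 a7 a8
  row 2: a1 b22 a3 a4 b25 b26 b27 b28
  row 3: b31 b32 b33 b34 a5 b36 b37 a8
No row becomes fully distinguished — the join is lossy.

No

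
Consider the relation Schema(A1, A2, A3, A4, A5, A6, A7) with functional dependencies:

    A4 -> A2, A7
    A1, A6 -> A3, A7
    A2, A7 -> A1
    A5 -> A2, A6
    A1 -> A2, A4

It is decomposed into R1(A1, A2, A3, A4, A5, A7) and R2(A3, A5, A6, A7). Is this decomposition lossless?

Yes

Common attributes: R1 ∩ R2 = {A3, A5, A7}.
Closure of {A3, A5, A7}: A5 → A2, A6 applies, adding A2, A6; A2, A7 → A1 applies, adding A1; A1 → A2, A4 applies, adding A4. So (A3, A5, A7)⁺ = {A1, A2, A3, A4, A5, A6, A7}.
This closure contains every attribute of R1, so R1 ∩ R2 → R1. The join is lossless.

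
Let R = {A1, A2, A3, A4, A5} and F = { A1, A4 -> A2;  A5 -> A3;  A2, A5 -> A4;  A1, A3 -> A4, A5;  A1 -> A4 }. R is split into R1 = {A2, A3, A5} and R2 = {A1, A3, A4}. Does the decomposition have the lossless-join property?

No

Common attributes: R1 ∩ R2 = {A3}.
No dependency enlarges {A3}, so (A3)⁺ = {A3}.
The closure contains neither all of R1 = {A2, A3, A5} nor all of R2 = {A1, A3, A4}, so the common attributes are not a superkey of either fragment. The join is lossy.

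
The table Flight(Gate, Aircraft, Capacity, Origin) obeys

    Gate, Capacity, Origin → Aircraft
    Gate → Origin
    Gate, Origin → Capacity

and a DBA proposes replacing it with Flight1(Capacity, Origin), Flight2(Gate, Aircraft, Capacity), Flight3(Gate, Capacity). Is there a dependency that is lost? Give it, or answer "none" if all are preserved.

Gate → Origin

Check Gate → Origin: no single fragment contains all of {Gate, Origin}, and the restricted closure of {Gate} across the fragments never reaches {Origin}.
Gate, Capacity, Origin → Aircraft is preserved.
Gate, Origin → Capacity is preserved.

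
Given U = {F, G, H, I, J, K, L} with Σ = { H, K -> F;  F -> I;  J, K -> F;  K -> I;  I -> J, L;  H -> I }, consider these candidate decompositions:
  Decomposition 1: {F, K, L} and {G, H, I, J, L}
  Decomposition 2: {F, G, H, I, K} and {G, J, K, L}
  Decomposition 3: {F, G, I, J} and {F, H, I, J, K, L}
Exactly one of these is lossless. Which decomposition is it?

Decomposition 1: common = {L}, closure = {L} → lossy.
Decomposition 2: common = {G, K}, closure = {F, G, I, J, K, L} → lossless.
Decomposition 3: common = {F, I, J}, closure = {F, I, J, L} → lossy.

Decomposition 2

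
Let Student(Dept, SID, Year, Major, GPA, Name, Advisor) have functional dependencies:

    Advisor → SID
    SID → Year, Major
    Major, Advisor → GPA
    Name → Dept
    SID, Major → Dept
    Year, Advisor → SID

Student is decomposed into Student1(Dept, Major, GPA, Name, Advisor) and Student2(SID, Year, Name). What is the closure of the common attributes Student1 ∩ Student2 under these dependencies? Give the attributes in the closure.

Dept, Name

Student1 ∩ Student2 = {Name}.
Name → Dept applies, adding Dept
Closure: {Dept, Name}.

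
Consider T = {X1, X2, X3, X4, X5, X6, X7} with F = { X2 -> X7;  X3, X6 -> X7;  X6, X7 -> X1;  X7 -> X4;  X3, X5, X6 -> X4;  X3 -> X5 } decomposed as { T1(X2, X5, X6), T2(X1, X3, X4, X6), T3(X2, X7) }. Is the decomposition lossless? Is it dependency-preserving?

lossy and not dependency-preserving

Lossless test (chase): Rows 1 and 3 agree on X2; apply X2→X7 and equate their X7 entries. Rows 1 and 3 agree on X7; apply X7→X4 and equate their X4 entries. No row becomes fully distinguished — the join is lossy.
Dependency preservation: the restricted closure of {X3, X6} across the fragments never reaches {X7}, so X3, X6 → X7 cannot be enforced without a join — not preserved.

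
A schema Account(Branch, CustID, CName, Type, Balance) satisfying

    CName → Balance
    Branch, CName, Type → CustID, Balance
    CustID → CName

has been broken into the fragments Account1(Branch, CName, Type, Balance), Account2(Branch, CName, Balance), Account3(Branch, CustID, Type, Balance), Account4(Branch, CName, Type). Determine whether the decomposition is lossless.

Chase test. Columns are Branch, CustID, CName, Type, Balance; row i has aⱼ where attribute j ∈ Accounti, else bᵢⱼ.
Initial tableau (one row per fragment):
  row 1: a1 b12 a3 a4 a5
  row 2: a1 b22 a3 b24 a5
  row 3: a1 a2 b33 a4 a5
  row 4: a1 b42 a3 a4 b45
Rows 1 and 4 agree on CName; apply CName→Balance and equate their Balance entries.
Rows 1 and 4 agree on Branch, CName, Type; apply Branch, CName, Type→CustID, Balance and equate their CustID, Balance entries.
No row becomes fully distinguished — the join is lossy.

No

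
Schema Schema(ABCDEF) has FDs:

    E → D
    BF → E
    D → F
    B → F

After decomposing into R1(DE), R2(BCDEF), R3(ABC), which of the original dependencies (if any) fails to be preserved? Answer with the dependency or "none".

none

E → D lies within R1.
BF → E lies within R2.
D → F lies within R2.
B → F lies within R2.
Every dependency is enforceable on the fragments, so the decomposition is dependency-preserving.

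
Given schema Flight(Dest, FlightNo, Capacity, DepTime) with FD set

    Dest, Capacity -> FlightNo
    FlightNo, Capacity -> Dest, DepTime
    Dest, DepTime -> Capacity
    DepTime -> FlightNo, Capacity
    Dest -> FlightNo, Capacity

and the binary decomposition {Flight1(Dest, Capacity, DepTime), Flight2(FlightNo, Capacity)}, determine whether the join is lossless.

No

Common attributes: Flight1 ∩ Flight2 = {Capacity}.
No dependency enlarges {Capacity}, so (Capacity)⁺ = {Capacity}.
The closure contains neither all of Flight1 = {Dest, Capacity, DepTime} nor all of Flight2 = {FlightNo, Capacity}, so the common attributes are not a superkey of either fragment. The join is lossy.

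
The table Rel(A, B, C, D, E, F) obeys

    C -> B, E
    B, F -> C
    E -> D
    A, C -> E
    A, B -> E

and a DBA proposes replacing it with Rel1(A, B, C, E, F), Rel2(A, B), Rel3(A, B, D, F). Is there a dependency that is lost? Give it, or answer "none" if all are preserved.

E -> D

Check E → D: no single fragment contains all of {D, E}, and the restricted closure of {E} across the fragments never reaches {D}.
C → B, E is preserved.
B, F → C is preserved.
A, C → E is preserved.
A, B → E is preserved.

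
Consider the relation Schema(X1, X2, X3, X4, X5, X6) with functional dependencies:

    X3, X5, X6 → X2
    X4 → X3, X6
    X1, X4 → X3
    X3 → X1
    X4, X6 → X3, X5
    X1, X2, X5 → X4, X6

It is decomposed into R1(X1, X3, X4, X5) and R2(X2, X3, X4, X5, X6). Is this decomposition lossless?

Common attributes: R1 ∩ R2 = {X3, X4, X5}.
Closure of {X3, X4, X5}: X4 → X3, X6 applies, adding X6; X3 → X1 applies, adding X1; X3, X5, X6 → X2 applies, adding X2. So (X3, X4, X5)⁺ = {X1, X2, X3, X4, X5, X6}.
This closure contains every attribute of R1, so R1 ∩ R2 → R1. The join is lossless.

Yes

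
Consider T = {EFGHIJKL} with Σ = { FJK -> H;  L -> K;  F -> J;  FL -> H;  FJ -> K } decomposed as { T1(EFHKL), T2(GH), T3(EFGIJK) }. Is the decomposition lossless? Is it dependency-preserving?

Lossless test (chase): Rows 1 and 3 agree on F; apply F→J and equate their J entries. Rows 1 and 3 agree on FJK; apply FJK→H and equate their H entries. No row becomes fully distinguished — the join is lossy.
Dependency preservation: FJK → H is not contained in any single fragment, but the restricted closure of its left-hand side across the fragments still reaches the right-hand side; the remaining FDs each lie inside some fragment. All dependencies are preserved.

lossy but dependency-preserving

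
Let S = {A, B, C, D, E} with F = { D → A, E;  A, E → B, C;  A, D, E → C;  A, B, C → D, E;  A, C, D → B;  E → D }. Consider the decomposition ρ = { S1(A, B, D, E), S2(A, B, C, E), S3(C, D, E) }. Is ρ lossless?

Chase test. Columns are A, B, C, D, E; row i has aⱼ where attribute j ∈ Si, else bᵢⱼ.
Initial tableau (one row per fragment):
  row 1: a1 a2 b13 a4 a5
  row 2: a1 a2 a3 b24 a5
  row 3: b31 b32 a3 a4 a5
Rows 1 and 3 agree on D; apply D→A, E and equate their A, E entries.
Rows 1 and 2 agree on A, E; apply A, E→B, C and equate their B, C entries.
Rows 1 and 3 agree on A, E; apply A, E→B, C and equate their B, C entries.
Rows 1 and 2 agree on A, B, C; apply A, B, C→D, E and equate their D, E entries.
Row 1 is now all distinguished symbols — the join is lossless.

Yes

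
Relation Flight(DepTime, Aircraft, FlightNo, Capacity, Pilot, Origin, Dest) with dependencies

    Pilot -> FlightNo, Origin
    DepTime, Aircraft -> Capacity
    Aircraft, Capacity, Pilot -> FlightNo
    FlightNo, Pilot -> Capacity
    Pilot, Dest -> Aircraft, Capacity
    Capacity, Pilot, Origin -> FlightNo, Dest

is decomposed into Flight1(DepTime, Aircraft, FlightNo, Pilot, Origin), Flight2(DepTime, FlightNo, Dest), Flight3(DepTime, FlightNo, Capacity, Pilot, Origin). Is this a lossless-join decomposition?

Chase test. Columns are DepTime, Aircraft, FlightNo, Capacity, Pilot, Origin, Dest; row i has aⱼ where attribute j ∈ Flighti, else bᵢⱼ.
Initial tableau (one row per fragment):
  row 1: a1 a2 a3 b14 a5 a6 b17
  row 2: a1 b22 a3 b24 b25 b26 a7
  row 3: a1 b32 a3 a4 a5 a6 b37
Rows 1 and 3 agree on FlightNo, Pilot; apply FlightNo, Pilot→Capacity and equate their Capacity entries.
Rows 1 and 3 agree on Capacity, Pilot, Origin; apply Capacity, Pilot, Origin→FlightNo, Dest and equate their FlightNo, Dest entries.
Rows 1 and 3 agree on Pilot, Dest; apply Pilot, Dest→Aircraft, Capacity and equate their Aircraft, Capacity entries.
No row becomes fully distinguished — the join is lossy.

No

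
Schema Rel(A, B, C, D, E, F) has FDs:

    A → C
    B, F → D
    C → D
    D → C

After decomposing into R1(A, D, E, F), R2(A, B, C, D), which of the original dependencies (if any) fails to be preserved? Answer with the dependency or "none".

B, F → D

Check B, F → D: no single fragment contains all of {B, D, F}, and the restricted closure of {B, F} across the fragments never reaches {D}.
A → C is preserved.
C → D is preserved.
D → C is preserved.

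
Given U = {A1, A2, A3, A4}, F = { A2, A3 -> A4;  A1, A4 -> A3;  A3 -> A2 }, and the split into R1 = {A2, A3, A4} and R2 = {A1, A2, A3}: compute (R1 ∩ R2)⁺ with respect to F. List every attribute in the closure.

R1 ∩ R2 = {A2, A3}.
A2, A3 → A4 applies, adding A4
Closure: {A2, A3, A4}.

A2, A3, A4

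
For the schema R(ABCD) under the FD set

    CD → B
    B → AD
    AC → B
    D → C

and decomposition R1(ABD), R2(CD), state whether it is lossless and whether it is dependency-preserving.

lossless but not dependency-preserving

Lossless test: (D)⁺ = {ABCD}, which contains all of one fragment — lossless.
Dependency preservation: the restricted closure of {AC} across the fragments never reaches {B}, so AC → B cannot be enforced without a join — not preserved.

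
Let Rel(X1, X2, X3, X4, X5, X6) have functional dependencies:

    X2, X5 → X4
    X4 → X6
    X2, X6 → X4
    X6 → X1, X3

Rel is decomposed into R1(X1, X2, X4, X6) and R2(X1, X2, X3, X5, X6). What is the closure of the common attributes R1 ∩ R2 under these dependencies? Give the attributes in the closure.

R1 ∩ R2 = {X1, X2, X6}.
X2, X6 → X4 applies, adding X4
X6 → X1, X3 applies, adding X3
Closure: {X1, X2, X3, X4, X6}.

X1, X2, X3, X4, X6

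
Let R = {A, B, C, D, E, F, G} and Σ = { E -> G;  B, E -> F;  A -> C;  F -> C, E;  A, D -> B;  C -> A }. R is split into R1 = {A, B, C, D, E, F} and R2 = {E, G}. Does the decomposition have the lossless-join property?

Common attributes: R1 ∩ R2 = {E}.
Closure of {E}: E → G applies, adding G. So (E)⁺ = {E, G}.
This closure contains every attribute of R2, so R1 ∩ R2 → R2. The join is lossless.

Yes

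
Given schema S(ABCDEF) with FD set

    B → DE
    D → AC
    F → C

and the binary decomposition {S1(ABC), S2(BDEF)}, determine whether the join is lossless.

Yes

Common attributes: S1 ∩ S2 = {B}.
Closure of {B}: B → DE applies, adding DE; D → AC applies, adding AC. So (B)⁺ = {ABCDE}.
This closure contains every attribute of S1, so S1 ∩ S2 → S1. The join is lossless.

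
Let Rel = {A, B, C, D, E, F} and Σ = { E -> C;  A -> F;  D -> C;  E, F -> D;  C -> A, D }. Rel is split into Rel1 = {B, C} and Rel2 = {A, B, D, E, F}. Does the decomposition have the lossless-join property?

Common attributes: Rel1 ∩ Rel2 = {B}.
No dependency enlarges {B}, so (B)⁺ = {B}.
The closure contains neither all of Rel1 = {B, C} nor all of Rel2 = {A, B, D, E, F}, so the common attributes are not a superkey of either fragment. The join is lossy.

No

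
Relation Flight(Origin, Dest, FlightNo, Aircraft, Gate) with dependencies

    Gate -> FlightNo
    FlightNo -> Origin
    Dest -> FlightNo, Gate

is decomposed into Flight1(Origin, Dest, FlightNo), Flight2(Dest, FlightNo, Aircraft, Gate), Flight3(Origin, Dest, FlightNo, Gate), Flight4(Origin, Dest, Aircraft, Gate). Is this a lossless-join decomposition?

Yes

Chase test. Columns are Origin, Dest, FlightNo, Aircraft, Gate; row i has aⱼ where attribute j ∈ Flighti, else bᵢⱼ.
Initial tableau (one row per fragment):
  row 1: a1 a2 a3 b14 b15
  row 2: b21 a2 a3 a4 a5
  row 3: a1 a2 a3 b34 a5
  row 4: a1 a2 b43 a4 a5
Rows 2 and 4 agree on Gate; apply Gate→FlightNo and equate their FlightNo entries.
Rows 1 and 2 agree on FlightNo; apply FlightNo→Origin and equate their Origin entries.
Rows 1 and 2 agree on Dest; apply Dest→FlightNo, Gate and equate their FlightNo, Gate entries.
Row 2 is now all distinguished symbols — the join is lossless.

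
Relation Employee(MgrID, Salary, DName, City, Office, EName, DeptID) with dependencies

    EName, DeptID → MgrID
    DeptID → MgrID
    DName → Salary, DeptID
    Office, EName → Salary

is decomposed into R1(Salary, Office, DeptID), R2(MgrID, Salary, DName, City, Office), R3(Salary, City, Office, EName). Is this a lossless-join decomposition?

No

Chase test. Columns are MgrID, Salary, DName, City, Office, EName, DeptID; row i has aⱼ where attribute j ∈ Ri, else bᵢⱼ.
Initial tableau (one row per fragment):
  row 1: b11 a2 b13 b14 a5 b16 a7
  row 2: a1 a2 a3 a4 a5 b26 b27
  row 3: b31 a2 b33 a4 a5 a6 b37
No row becomes fully distinguished — the join is lossy.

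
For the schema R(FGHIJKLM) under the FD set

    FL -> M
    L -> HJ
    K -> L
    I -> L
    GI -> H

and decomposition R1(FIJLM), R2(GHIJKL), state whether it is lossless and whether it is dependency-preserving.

Lossless test: (IJL)⁺ = {HIJL}, which is a superkey of neither fragment — lossy.
Dependency preservation: every FD's attributes lie within a single fragment, so each can be enforced locally — preserved.

lossy but dependency-preserving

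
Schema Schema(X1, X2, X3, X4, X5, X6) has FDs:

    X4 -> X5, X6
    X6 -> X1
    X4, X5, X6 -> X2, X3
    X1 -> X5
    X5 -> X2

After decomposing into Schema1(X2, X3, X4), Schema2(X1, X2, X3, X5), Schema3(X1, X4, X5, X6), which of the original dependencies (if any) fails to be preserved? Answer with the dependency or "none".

X4 → X5, X6 lies within Schema3.
X6 → X1 lies within Schema3.
X4, X5, X6 → X2, X3: restricted closure across fragments reaches X2, X3.
X1 → X5 lies within Schema2.
X5 → X2 lies within Schema2.
Every dependency is enforceable on the fragments, so the decomposition is dependency-preserving.

none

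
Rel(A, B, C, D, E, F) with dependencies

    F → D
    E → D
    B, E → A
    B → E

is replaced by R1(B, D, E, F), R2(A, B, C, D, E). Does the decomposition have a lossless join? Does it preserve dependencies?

Lossless test: (B, D, E)⁺ = {A, B, D, E}, which is a superkey of neither fragment — lossy.
Dependency preservation: every FD's attributes lie within a single fragment, so each can be enforced locally — preserved.

lossy but dependency-preserving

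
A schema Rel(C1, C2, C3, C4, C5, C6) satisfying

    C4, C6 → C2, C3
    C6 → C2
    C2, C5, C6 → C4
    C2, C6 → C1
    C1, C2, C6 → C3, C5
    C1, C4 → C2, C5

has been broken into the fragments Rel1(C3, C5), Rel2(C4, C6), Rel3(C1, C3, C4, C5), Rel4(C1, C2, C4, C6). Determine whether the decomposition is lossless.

Chase test. Columns are C1, C2, C3, C4, C5, C6; row i has aⱼ where attribute j ∈ Reli, else bᵢⱼ.
Initial tableau (one row per fragment):
  row 1: b11 b12 a3 b14 a5 b16
  row 2: b21 b22 b23 a4 b25 a6
  row 3: a1 b32 a3 a4 a5 b36
  row 4: a1 a2 b43 a4 b45 a6
Rows 2 and 4 agree on C4, C6; apply C4, C6→C2, C3 and equate their C2, C3 entries.
Rows 2 and 4 agree on C2, C6; apply C2, C6→C1 and equate their C1 entries.
Rows 2 and 4 agree on C1, C2, C6; apply C1, C2, C6→C3, C5 and equate their C3, C5 entries.
Rows 2 and 3 agree on C1, C4; apply C1, C4→C2, C5 and equate their C2, C5 entries.
No row becomes fully distinguished — the join is lossy.

No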